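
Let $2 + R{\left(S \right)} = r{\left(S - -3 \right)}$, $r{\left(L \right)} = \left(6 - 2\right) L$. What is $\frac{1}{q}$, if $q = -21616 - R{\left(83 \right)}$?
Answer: $- \frac{1}{21958} \approx -4.5541 \cdot 10^{-5}$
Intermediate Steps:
$r{\left(L \right)} = 4 L$ ($r{\left(L \right)} = \left(6 - 2\right) L = 4 L$)
$R{\left(S \right)} = 10 + 4 S$ ($R{\left(S \right)} = -2 + 4 \left(S - -3\right) = -2 + 4 \left(S + 3\right) = -2 + 4 \left(3 + S\right) = -2 + \left(12 + 4 S\right) = 10 + 4 S$)
$q = -21958$ ($q = -21616 - \left(10 + 4 \cdot 83\right) = -21616 - \left(10 + 332\right) = -21616 - 342 = -21958$)
$\frac{1}{q} = \frac{1}{-21958} = - \frac{1}{21958}$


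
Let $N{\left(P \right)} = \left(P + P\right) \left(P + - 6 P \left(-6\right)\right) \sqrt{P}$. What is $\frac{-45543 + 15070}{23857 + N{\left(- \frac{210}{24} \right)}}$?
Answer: $- \frac{186110556416}{217606497819} + \frac{22099019600 i \sqrt{35}}{217606497819} \approx -0.85526 + 0.60081 i$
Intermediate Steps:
$N{\left(P \right)} = 74 P^{\frac{5}{2}}$ ($N{\left(P \right)} = 2 P \left(P + 36 P\right) \sqrt{P} = 2 P 37 P \sqrt{P} = 74 P^{2} \sqrt{P} = 74 P^{\frac{5}{2}}$)
$\frac{-45543 + 15070}{23857 + N{\left(- \frac{210}{24} \right)}} = \frac{-45543 + 15070}{23857 + 74 \left(- \frac{210}{24}\right)^{\frac{5}{2}}} = - \frac{30473}{23857 + 74 \left(\left(-210\right) \frac{1}{24}\right)^{\frac{5}{2}}} = - \frac{30473}{23857 + 74 \left(- \frac{35}{4}\right)^{\frac{5}{2}}} = - \frac{30473}{23857 + 74 \frac{1225 i \sqrt{35}}{32}} = - \frac{30473}{23857 + \frac{45325 i \sqrt{35}}{16}}$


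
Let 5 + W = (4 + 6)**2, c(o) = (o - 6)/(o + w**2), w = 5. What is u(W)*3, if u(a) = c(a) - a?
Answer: -11311/40 ≈ -282.77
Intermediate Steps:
c(o) = (-6 + o)/(25 + o) (c(o) = (o - 6)/(o + 5**2) = (-6 + o)/(o + 25) = (-6 + o)/(25 + o))
W = 95 (W = -5 + (4 + 6)**2 = -5 + 10**2 = -5 + 100 = 95)
u(a) = -a + (-6 + a)/(25 + a) (u(a) = (-6 + a)/(25 + a) - a = -a + (-6 + a)/(25 + a))
u(W)*3 = ((-6 + 95 - 1*95*(25 + 95))/(25 + 95))*3 = ((-6 + 95 - 1*95*120)/120)*3 = ((-6 + 95 - 11400)/120)*3 = ((1/120)*(-11311))*3 = -11311/120*3 = -11311/40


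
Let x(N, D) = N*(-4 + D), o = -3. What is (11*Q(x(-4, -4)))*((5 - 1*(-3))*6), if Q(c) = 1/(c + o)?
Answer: 528/29 ≈ 18.207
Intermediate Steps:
Q(c) = 1/(-3 + c) (Q(c) = 1/(c - 3) = 1/(-3 + c))
(11*Q(x(-4, -4)))*((5 - 1*(-3))*6) = (11/(-3 - 4*(-4 - 4)))*((5 - 1*(-3))*6) = (11/(-3 - 4*(-8)))*((5 + 3)*6) = (11/(-3 + 32))*(8*6) = (11/29)*48 = 528/29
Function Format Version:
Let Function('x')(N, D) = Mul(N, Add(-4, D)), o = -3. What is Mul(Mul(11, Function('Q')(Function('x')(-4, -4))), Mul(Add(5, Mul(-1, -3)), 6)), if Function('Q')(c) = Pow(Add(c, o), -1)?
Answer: Rational(528, 29) ≈ 18.207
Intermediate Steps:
Function('Q')(c) = Pow(Add(-3, c), -1) (Function('Q')(c) = Pow(Add(c, -3), -1) = Pow(Add(-3, c), -1))
Mul(Mul(11, Function('Q')(Function('x')(-4, -4))), Mul(Add(5, Mul(-1, -3)), 6)) = Mul(Mul(11, Pow(Add(-3, Mul(-4, Add(-4, -4))), -1)), Mul(Add(5, Mul(-1, -3)), 6)) = Mul(Mul(11, Pow(Add(-3, Mul(-4, -8)), -1)), Mul(Add(5, 3), 6)) = Mul(Mul(11, Pow(Add(-3, 32), -1)), Mul(8, 6)) = Mul(Mul(11, Pow(29, -1)), 48) = Mul(Mul(11, Rational(1, 29)), 48) = Mul(Rational(11, 29), 48) = Rational(528, 29)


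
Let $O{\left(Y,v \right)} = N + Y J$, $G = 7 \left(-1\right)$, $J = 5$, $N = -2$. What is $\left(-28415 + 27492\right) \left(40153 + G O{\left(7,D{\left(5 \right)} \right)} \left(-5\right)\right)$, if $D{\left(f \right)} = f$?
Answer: $-38127284$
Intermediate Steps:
$G = -7$
$O{\left(Y,v \right)} = -2 + 5 Y$ ($O{\left(Y,v \right)} = -2 + Y 5 = -2 + 5 Y$)
$\left(-28415 + 27492\right) \left(40153 + G O{\left(7,D{\left(5 \right)} \right)} \left(-5\right)\right) = \left(-28415 + 27492\right) \left(40153 + - 7 \left(-2 + 5 \cdot 7\right) \left(-5\right)\right) = - 923 \left(40153 + - 7 \left(-2 + 35\right) \left(-5\right)\right) = - 923 \left(40153 + \left(-7\right) 33 \left(-5\right)\right) = - 923 \left(40153 - -1155\right) = - 923 \left(40153 + 1155\right) = \left(-923\right) 41308 = -38127284$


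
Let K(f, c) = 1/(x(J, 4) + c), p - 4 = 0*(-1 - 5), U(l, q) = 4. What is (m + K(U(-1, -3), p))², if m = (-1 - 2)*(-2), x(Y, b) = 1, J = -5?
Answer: 961/25 ≈ 38.440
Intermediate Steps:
p = 4 (p = 4 + 0*(-1 - 5) = 4 + 0*(-6) = 4 + 0 = 4)
K(f, c) = 1/(1 + c)
m = 6 (m = -3*(-2) = 6)
(m + K(U(-1, -3), p))² = (6 + 1/(1 + 4))² = (6 + 1/5)² = (6 + ⅕)² = (31/5)² = 961/25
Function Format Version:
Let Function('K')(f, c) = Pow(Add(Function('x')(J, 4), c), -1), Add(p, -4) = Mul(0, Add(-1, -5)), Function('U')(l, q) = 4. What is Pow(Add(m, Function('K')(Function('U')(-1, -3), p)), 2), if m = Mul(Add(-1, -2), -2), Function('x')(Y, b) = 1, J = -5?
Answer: Rational(961, 25) ≈ 38.440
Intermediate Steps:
p = 4 (p = Add(4, Mul(0, Add(-1, -5))) = Add(4, Mul(0, -6)) = Add(4, 0) = 4)
Function('K')(f, c) = Pow(Add(1, c), -1)
m = 6 (m = Mul(-3, -2) = 6)
Pow(Add(m, Function('K')(Function('U')(-1, -3), p)), 2) = Pow(Add(6, Pow(Add(1, 4), -1)), 2) = Pow(Add(6, Pow(5, -1)), 2) = Pow(Add(6, Rational(1, 5)), 2) = Pow(Rational(31, 5), 2) = Rational(961, 25)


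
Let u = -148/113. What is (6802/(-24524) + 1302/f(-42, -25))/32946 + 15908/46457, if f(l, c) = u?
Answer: 108412320481081/347205739528734 ≈ 0.31224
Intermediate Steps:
u = -148/113 (u = -148*1/113 = -148/113 ≈ -1.3097)
f(l, c) = -148/113
(6802/(-24524) + 1302/f(-42, -25))/32946 + 15908/46457 = (6802/(-24524) + 1302/(-148/113))/32946 + 15908/46457 = (6802*(-1/24524) + 1302*(-113/148))*(1/32946) + 15908*(1/46457) = (-3401/12262 - 73563/74)*(1/32946) + 15908/46457 = -225570295/226847*1/32946 + 15908/46457 = -225570295/7473701262 + 15908/46457 = 108412320481081/347205739528734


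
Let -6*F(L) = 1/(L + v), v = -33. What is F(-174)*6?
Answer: 1/207 ≈ 0.0048309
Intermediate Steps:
F(L) = -1/(6*(-33 + L)) (F(L) = -1/(6*(L - 33)) = -1/(6*(-33 + L)))
F(-174)*6 = -1/(-198 + 6*(-174))*6 = -1/(-198 - 1044)*6 = -1/(-1242)*6 = -1*(-1/1242)*6 = (1/1242)*6 = 1/207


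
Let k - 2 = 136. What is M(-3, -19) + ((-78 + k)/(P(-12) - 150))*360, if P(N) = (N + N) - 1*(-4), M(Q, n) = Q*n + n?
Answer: -1514/17 ≈ -89.059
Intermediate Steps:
k = 138 (k = 2 + 136 = 138)
M(Q, n) = n + Q*n
P(N) = 4 + 2*N (P(N) = 2*N + 4 = 4 + 2*N)
M(-3, -19) + ((-78 + k)/(P(-12) - 150))*360 = -19*(1 - 3) + ((-78 + 138)/((4 + 2*(-12)) - 150))*360 = -19*(-2) + (60/((4 - 24) - 150))*360 = 38 + (60/(-20 - 150))*360 = 38 + (60/(-170))*360 = 38 + (60*(-1/170))*360 = 38 - 6/17*360 = 38 - 2160/17 = -1514/17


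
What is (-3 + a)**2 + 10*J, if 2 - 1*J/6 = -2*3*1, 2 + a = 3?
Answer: 484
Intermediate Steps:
a = 1 (a = -2 + 3 = 1)
J = 48 (J = 12 - 6*(-2*3) = 12 - (-36) = 12 - 6*(-6) = 12 + 36 = 48)
(-3 + a)**2 + 10*J = (-3 + 1)**2 + 10*48 = (-2)**2 + 480 = 4 + 480 = 484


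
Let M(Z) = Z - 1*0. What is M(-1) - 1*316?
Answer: -317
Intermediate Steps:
M(Z) = Z (M(Z) = Z + 0 = Z)
M(-1) - 1*316 = -1 - 1*316 = -1 - 316 = -317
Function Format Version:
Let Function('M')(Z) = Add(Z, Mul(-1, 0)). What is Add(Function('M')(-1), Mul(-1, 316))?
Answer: -317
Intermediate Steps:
Function('M')(Z) = Z (Function('M')(Z) = Add(Z, 0) = Z)
Add(Function('M')(-1), Mul(-1, 316)) = Add(-1, Mul(-1, 316)) = Add(-1, -316) = -317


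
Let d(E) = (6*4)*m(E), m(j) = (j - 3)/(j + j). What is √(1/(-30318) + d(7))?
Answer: √308843372082/212226 ≈ 2.6186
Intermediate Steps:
m(j) = (-3 + j)/(2*j) (m(j) = (-3 + j)/((2*j)) = (-3 + j)*(1/(2*j)) = (-3 + j)/(2*j))
d(E) = 12*(-3 + E)/E (d(E) = (6*4)*((-3 + E)/(2*E)) = 24*((-3 + E)/(2*E)) = 12*(-3 + E)/E)
√(1/(-30318) + d(7)) = √(1/(-30318) + (12 - 36/7)) = √(-1/30318 + (12 - 36*⅐)) = √(-1/30318 + (12 - 36/7)) = √(-1/30318 + 48/7) = √(1455257/212226) = √308843372082/212226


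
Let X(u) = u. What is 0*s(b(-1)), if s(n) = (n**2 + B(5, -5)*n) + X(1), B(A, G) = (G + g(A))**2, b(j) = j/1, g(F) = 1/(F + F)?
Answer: 0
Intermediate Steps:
g(F) = 1/(2*F)
b(j) = j (b(j) = j*1 = j)
B(A, G) = (G + 1/(2*A))**2
s(n) = 1 + n**2 + 2401*n/100 (s(n) = (n**2 + (-5 + (1/2)/5)**2*n) + 1 = (n**2 + (-5 + (1/2)*(1/5))**2*n) + 1 = (n**2 + (-5 + 1/10)**2*n) + 1 = (n**2 + (-49/10)**2*n) + 1 = (n**2 + 2401*n/100) + 1 = 1 + n**2 + 2401*n/100)
0*s(b(-1)) = 0*(1 + (-1)**2 + (2401/100)*(-1)) = 0*(1 + 1 - 2401/100) = 0*(-2201/100) = 0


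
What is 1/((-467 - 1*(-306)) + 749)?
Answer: 1/588 ≈ 0.0017007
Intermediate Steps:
1/((-467 - 1*(-306)) + 749) = 1/((-467 + 306) + 749) = 1/(-161 + 749) = 1/588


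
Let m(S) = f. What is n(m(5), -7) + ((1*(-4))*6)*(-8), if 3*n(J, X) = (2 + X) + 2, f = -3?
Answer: 191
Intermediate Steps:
m(S) = -3
n(J, X) = 4/3 + X/3 (n(J, X) = ((2 + X) + 2)/3 = (4 + X)/3 = 4/3 + X/3)
n(m(5), -7) + ((1*(-4))*6)*(-8) = (4/3 + (⅓)*(-7)) + ((1*(-4))*6)*(-8) = (4/3 - 7/3) - 4*6*(-8) = -1 - 24*(-8) = -1 + 192 = 191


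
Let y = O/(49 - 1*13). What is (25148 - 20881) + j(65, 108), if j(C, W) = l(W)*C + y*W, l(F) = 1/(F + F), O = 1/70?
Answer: 32261119/7560 ≈ 4267.3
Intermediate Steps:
O = 1/70 ≈ 0.014286
y = 1/2520 (y = 1/(70*(49 - 1*13)) = 1/(70*(49 - 13)) = (1/70)/36 = (1/70)*(1/36) = 1/2520 ≈ 0.00039683)
l(F) = 1/(2*F)
j(C, W) = W/2520 + C/(2*W) (j(C, W) = (1/(2*W))*C + W/2520 = C/(2*W) + W/2520 = W/2520 + C/(2*W))
(25148 - 20881) + j(65, 108) = (25148 - 20881) + ((1/2520)*108 + (1/2)*65/108) = 4267 + (3/70 + (1/2)*65*(1/108)) = 4267 + (3/70 + 65/216) = 4267 + 2599/7560 = 32261119/7560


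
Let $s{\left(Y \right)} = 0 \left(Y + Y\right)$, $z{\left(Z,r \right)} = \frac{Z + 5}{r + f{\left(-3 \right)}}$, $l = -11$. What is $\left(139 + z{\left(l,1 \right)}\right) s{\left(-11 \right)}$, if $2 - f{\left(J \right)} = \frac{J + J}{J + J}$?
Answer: $0$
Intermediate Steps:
$f{\left(J \right)} = 1$ ($f{\left(J \right)} = 2 - \frac{J + J}{J + J} = 2 - \frac{2 J}{2 J} = 2 - 2 J \frac{1}{2 J} = 2 - 1 = 1$)
$z{\left(Z,r \right)} = \frac{5 + Z}{1 + r}$ ($z{\left(Z,r \right)} = \frac{Z + 5}{r + 1} = \frac{5 + Z}{1 + r}$)
$s{\left(Y \right)} = 0$ ($s{\left(Y \right)} = 0 \cdot 2 Y = 0$)
$\left(139 + z{\left(l,1 \right)}\right) s{\left(-11 \right)} = \left(139 + \frac{5 - 11}{1 + 1}\right) 0 = \left(139 + \frac{1}{2} \left(-6\right)\right) 0 = \left(139 - 3\right) 0 = 136 \cdot 0 = 0$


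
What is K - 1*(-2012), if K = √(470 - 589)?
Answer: 2012 + I*√119 ≈ 2012.0 + 10.909*I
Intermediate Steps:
K = I*√119 (K = √(-119) = I*√119 ≈ 10.909*I)
K - 1*(-2012) = I*√119 - 1*(-2012) = I*√119 + 2012 = 2012 + I*√119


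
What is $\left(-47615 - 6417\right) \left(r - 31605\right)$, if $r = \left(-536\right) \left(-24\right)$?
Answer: $1012613712$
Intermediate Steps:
$r = 12864$
$\left(-47615 - 6417\right) \left(r - 31605\right) = \left(-47615 - 6417\right) \left(12864 - 31605\right) = \left(-54032\right) \left(-18741\right) = 1012613712$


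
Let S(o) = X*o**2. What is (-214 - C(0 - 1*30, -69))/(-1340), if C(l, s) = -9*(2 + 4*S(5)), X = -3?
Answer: 724/335 ≈ 2.1612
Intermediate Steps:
S(o) = -3*o**2
C(l, s) = 2682 (C(l, s) = -9*(2 + 4*(-3*5**2)) = -9*(2 + 4*(-3*25)) = -9*(2 + 4*(-75)) = -9*(2 - 300) = -9*(-298) = 2682)
(-214 - C(0 - 1*30, -69))/(-1340) = (-214 - 1*2682)/(-1340) = (-214 - 2682)*(-1/1340) = -2896*(-1/1340) = 724/335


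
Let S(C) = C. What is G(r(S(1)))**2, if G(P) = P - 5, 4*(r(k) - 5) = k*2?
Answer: 1/4 ≈ 0.25000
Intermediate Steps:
r(k) = 5 + k/2 (r(k) = 5 + (k*2)/4 = 5 + (2*k)/4 = 5 + k/2)
G(P) = -5 + P
G(r(S(1)))**2 = (-5 + (5 + (1/2)*1))**2 = (-5 + (5 + 1/2))**2 = (-5 + 11/2)**2 = (1/2)**2 = 1/4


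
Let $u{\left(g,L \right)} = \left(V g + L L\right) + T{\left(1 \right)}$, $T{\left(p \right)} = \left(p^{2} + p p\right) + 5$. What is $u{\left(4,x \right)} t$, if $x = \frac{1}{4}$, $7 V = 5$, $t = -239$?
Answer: $- \frac{265529}{112} \approx -2370.8$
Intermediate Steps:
$V = \frac{5}{7}$ ($V = \frac{1}{7} \cdot 5 = \frac{5}{7} \approx 0.71429$)
$T{\left(p \right)} = 5 + 2 p^{2}$ ($T{\left(p \right)} = \left(p^{2} + p^{2}\right) + 5 = 2 p^{2} + 5 = 5 + 2 p^{2}$)
$x = \frac{1}{4} \approx 0.25$
$u{\left(g,L \right)} = 7 + L^{2} + \frac{5 g}{7}$ ($u{\left(g,L \right)} = \left(\frac{5 g}{7} + L L\right) + \left(5 + 2 \cdot 1^{2}\right) = \left(\frac{5 g}{7} + L^{2}\right) + \left(5 + 2 \cdot 1\right) = \left(L^{2} + \frac{5 g}{7}\right) + \left(5 + 2\right) = \left(L^{2} + \frac{5 g}{7}\right) + 7 = 7 + L^{2} + \frac{5 g}{7}$)
$u{\left(4,x \right)} t = \left(7 + \left(\frac{1}{4}\right)^{2} + \frac{5}{7} \cdot 4\right) \left(-239\right) = \left(7 + \frac{1}{16} + \frac{20}{7}\right) \left(-239\right) = \frac{1111}{112} \left(-239\right) = - \frac{265529}{112}$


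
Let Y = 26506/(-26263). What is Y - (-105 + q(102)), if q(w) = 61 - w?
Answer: 3807892/26263 ≈ 144.99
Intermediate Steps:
Y = -26506/26263 (Y = 26506*(-1/26263) = -26506/26263 ≈ -1.0093)
Y - (-105 + q(102)) = -26506/26263 - (-105 + (61 - 1*102)) = -26506/26263 - (-105 + (61 - 102)) = -26506/26263 - (-105 - 41) = -26506/26263 - 1*(-146) = -26506/26263 + 146 = 3807892/26263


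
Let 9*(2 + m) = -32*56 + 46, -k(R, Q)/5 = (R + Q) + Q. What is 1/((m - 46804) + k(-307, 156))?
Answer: -1/47025 ≈ -2.1265e-5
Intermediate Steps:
k(R, Q) = -10*Q - 5*R (k(R, Q) = -5*((R + Q) + Q) = -5*((Q + R) + Q) = -5*(R + 2*Q) = -10*Q - 5*R)
m = -196 (m = -2 + (-32*56 + 46)/9 = -2 + (-1792 + 46)/9 = -2 + (1/9)*(-1746) = -2 - 194 = -196)
1/((m - 46804) + k(-307, 156)) = 1/((-196 - 46804) + (-10*156 - 5*(-307))) = 1/(-47000 + (-1560 + 1535)) = 1/(-47000 - 25) = 1/(-47025) = -1/47025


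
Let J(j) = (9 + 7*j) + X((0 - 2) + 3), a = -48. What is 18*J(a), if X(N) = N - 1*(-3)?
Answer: -5814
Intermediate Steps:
X(N) = 3 + N (X(N) = N + 3 = 3 + N)
J(j) = 13 + 7*j (J(j) = (9 + 7*j) + (3 + ((0 - 2) + 3)) = (9 + 7*j) + (3 + (-2 + 3)) = (9 + 7*j) + (3 + 1) = (9 + 7*j) + 4 = 13 + 7*j)
18*J(a) = 18*(13 + 7*(-48)) = 18*(13 - 336) = 18*(-323) = -5814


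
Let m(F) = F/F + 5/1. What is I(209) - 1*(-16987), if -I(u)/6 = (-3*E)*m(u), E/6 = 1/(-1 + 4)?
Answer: 17203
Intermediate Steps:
E = 2 (E = 6/(-1 + 4) = 6/3 = 6*(⅓) = 2)
m(F) = 6 (m(F) = 1 + 5*1 = 1 + 5 = 6)
I(u) = 216 (I(u) = -6*(-3*2)*6 = -(-36)*6 = -6*(-36) = 216)
I(209) - 1*(-16987) = 216 - 1*(-16987) = 216 + 16987 = 17203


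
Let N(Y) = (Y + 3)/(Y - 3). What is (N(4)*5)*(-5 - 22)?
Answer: -945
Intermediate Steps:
N(Y) = (3 + Y)/(-3 + Y)
(N(4)*5)*(-5 - 22) = (((3 + 4)/(-3 + 4))*5)*(-5 - 22) = ((7/1)*5)*(-27) = ((1*7)*5)*(-27) = (7*5)*(-27) = 35*(-27) = -945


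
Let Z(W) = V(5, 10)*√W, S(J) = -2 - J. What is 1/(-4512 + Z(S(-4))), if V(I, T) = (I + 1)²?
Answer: -47/212037 - √2/565432 ≈ -0.00022416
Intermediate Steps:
V(I, T) = (1 + I)²
Z(W) = 36*√W (Z(W) = (1 + 5)²*√W = 6²*√W = 36*√W)
1/(-4512 + Z(S(-4))) = 1/(-4512 + 36*√(-2 - 1*(-4))) = 1/(-4512 + 36*√(-2 + 4)) = 1/(-4512 + 36*√2)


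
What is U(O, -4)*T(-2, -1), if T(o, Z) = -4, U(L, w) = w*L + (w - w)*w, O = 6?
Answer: 96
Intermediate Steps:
U(L, w) = L*w (U(L, w) = L*w + 0*w = L*w + 0 = L*w)
U(O, -4)*T(-2, -1) = (6*(-4))*(-4) = -24*(-4) = 96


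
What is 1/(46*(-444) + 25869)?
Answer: 1/5445 ≈ 0.00018365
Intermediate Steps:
1/(46*(-444) + 25869) = 1/(-20424 + 25869) = 1/5445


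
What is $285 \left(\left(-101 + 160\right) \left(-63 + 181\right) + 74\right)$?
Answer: $2005260$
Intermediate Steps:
$285 \left(\left(-101 + 160\right) \left(-63 + 181\right) + 74\right) = 285 \left(59 \cdot 118 + 74\right) = 285 \left(6962 + 74\right) = 285 \cdot 7036 = 2005260$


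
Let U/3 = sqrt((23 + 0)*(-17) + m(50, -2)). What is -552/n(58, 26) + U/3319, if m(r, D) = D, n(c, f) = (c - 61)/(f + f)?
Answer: 9568 + 3*I*sqrt(393)/3319 ≈ 9568.0 + 0.017919*I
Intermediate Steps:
n(c, f) = (-61 + c)/(2*f) (n(c, f) = (-61 + c)/((2*f)) = (-61 + c)*(1/(2*f)) = (-61 + c)/(2*f))
U = 3*I*sqrt(393) (U = 3*sqrt((23 + 0)*(-17) - 2) = 3*sqrt(23*(-17) - 2) = 3*sqrt(-391 - 2) = 3*sqrt(-393) = 3*(I*sqrt(393)) = 3*I*sqrt(393) ≈ 59.473*I)
-552/n(58, 26) + U/3319 = -552*52/(-61 + 58) + (3*I*sqrt(393))/3319 = -552/((1/2)*(1/26)*(-3)) + (3*I*sqrt(393))*(1/3319) = -552/(-3/52) + 3*I*sqrt(393)/3319 = -552*(-52/3) + 3*I*sqrt(393)/3319 = 9568 + 3*I*sqrt(393)/3319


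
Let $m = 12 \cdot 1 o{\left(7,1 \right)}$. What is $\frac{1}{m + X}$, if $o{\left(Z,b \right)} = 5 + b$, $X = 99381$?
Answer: $\frac{1}{99453} \approx 1.0055 \cdot 10^{-5}$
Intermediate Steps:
$m = 72$ ($m = 12 \cdot 1 \left(5 + 1\right) = 12 \cdot 6 = 72$)
$\frac{1}{m + X} = \frac{1}{72 + 99381} = \frac{1}{99453}$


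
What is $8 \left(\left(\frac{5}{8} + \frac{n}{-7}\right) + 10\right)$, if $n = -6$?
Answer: $\frac{643}{7} \approx 91.857$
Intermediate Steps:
$8 \left(\left(\frac{5}{8} + \frac{n}{-7}\right) + 10\right) = 8 \left(\left(\frac{5}{8} - \frac{6}{-7}\right) + 10\right) = 8 \left(\left(5 \cdot \frac{1}{8} - - \frac{6}{7}\right) + 10\right) = 8 \left(\left(\frac{5}{8} + \frac{6}{7}\right) + 10\right) = 8 \left(\frac{83}{56} + 10\right) = 8 \cdot \frac{643}{56} = \frac{643}{7}$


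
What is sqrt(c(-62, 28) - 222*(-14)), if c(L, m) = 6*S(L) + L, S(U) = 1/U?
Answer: 7*sqrt(59737)/31 ≈ 55.190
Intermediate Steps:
c(L, m) = L + 6/L (c(L, m) = 6/L + L = L + 6/L)
sqrt(c(-62, 28) - 222*(-14)) = sqrt((-62 + 6/(-62)) - 222*(-14)) = sqrt((-62 + 6*(-1/62)) + 3108) = sqrt((-62 - 3/31) + 3108) = sqrt(-1925/31 + 3108) = sqrt(94423/31) = 7*sqrt(59737)/31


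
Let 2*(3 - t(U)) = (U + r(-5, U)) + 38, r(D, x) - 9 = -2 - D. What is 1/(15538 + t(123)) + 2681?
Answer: 82867031/30909 ≈ 2681.0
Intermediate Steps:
r(D, x) = 7 - D (r(D, x) = 9 + (-2 - D) = 7 - D)
t(U) = -22 - U/2 (t(U) = 3 - ((U + (7 - 1*(-5))) + 38)/2 = 3 - ((U + (7 + 5)) + 38)/2 = 3 - ((U + 12) + 38)/2 = 3 - ((12 + U) + 38)/2 = 3 - (50 + U)/2 = 3 + (-25 - U/2) = -22 - U/2)
1/(15538 + t(123)) + 2681 = 1/(15538 + (-22 - ½*123)) + 2681 = 1/(15538 + (-22 - 123/2)) + 2681 = 1/(15538 - 167/2) + 2681 = 1/(30909/2) + 2681 = 2/30909 + 2681 = 82867031/30909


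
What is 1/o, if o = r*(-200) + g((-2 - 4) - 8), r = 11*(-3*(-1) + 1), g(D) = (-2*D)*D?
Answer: -1/9192 ≈ -0.00010879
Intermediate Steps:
g(D) = -2*D²
r = 44 (r = 11*(3 + 1) = 11*4 = 44)
o = -9192 (o = 44*(-200) - 2*((-2 - 4) - 8)² = -8800 - 2*(-6 - 8)² = -8800 - 2*(-14)² = -8800 - 2*196 = -8800 - 392 = -9192)
1/o = 1/(-9192) = -1/9192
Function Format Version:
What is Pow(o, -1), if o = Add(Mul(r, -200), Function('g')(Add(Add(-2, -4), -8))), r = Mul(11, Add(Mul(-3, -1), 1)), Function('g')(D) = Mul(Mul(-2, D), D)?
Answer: Rational(-1, 9192) ≈ -0.00010879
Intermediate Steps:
Function('g')(D) = Mul(-2, Pow(D, 2))
r = 44 (r = Mul(11, Add(3, 1)) = Mul(11, 4) = 44)
o = -9192 (o = Add(Mul(44, -200), Mul(-2, Pow(Add(Add(-2, -4), -8), 2))) = Add(-8800, Mul(-2, Pow(Add(-6, -8), 2))) = Add(-8800, Mul(-2, Pow(-14, 2))) = Add(-8800, Mul(-2, 196)) = Add(-8800, -392) = -9192)
Pow(o, -1) = Pow(-9192, -1) = Rational(-1, 9192)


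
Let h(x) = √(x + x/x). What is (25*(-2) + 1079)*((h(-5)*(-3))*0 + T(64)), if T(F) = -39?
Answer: -40131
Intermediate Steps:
h(x) = √(1 + x) (h(x) = √(x + 1) = √(1 + x))
(25*(-2) + 1079)*((h(-5)*(-3))*0 + T(64)) = (25*(-2) + 1079)*((√(1 - 5)*(-3))*0 - 39) = (-50 + 1079)*((√(-4)*(-3))*0 - 39) = 1029*(((2*I)*(-3))*0 - 39) = 1029*(-6*I*0 - 39) = 1029*(0 - 39) = 1029*(-39) = -40131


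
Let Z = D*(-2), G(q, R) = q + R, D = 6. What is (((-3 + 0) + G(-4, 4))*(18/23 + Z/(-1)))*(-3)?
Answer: 2646/23 ≈ 115.04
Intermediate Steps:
G(q, R) = R + q
Z = -12 (Z = 6*(-2) = -12)
(((-3 + 0) + G(-4, 4))*(18/23 + Z/(-1)))*(-3) = (((-3 + 0) + (4 - 4))*(18/23 - 12/(-1)))*(-3) = ((-3 + 0)*(18*(1/23) - 12*(-1)))*(-3) = -3*(18/23 + 12)*(-3) = -3*294/23*(-3) = -882/23*(-3) = 2646/23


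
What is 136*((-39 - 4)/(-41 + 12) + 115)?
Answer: 459408/29 ≈ 15842.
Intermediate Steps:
136*((-39 - 4)/(-41 + 12) + 115) = 136*(-43/(-29) + 115) = 136*(-43*(-1/29) + 115) = 136*(43/29 + 115) = 136*(3378/29) = 459408/29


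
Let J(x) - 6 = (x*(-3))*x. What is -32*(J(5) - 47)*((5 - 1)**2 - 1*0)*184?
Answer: 10928128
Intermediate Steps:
J(x) = 6 - 3*x**2 (J(x) = 6 + (x*(-3))*x = 6 + (-3*x)*x = 6 - 3*x**2)
-32*(J(5) - 47)*((5 - 1)**2 - 1*0)*184 = -32*((6 - 3*5**2) - 47)*((5 - 1)**2 - 1*0)*184 = -32*((6 - 3*25) - 47)*(4**2 + 0)*184 = -32*((6 - 75) - 47)*(16 + 0)*184 = -32*(-69 - 47)*16*184 = -(-3712)*16*184 = -32*(-1856)*184 = 59392*184 = 10928128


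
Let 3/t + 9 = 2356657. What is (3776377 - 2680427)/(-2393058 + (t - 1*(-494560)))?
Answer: -2582768375600/4474091514701 ≈ -0.57727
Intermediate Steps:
t = 3/2356648 (t = 3/(-9 + 2356657) = 3/2356648 ≈ 1.2730e-6)
(3776377 - 2680427)/(-2393058 + (t - 1*(-494560))) = (3776377 - 2680427)/(-2393058 + (3/2356648 - 1*(-494560))) = 1095950/(-2393058 + (3/2356648 + 494560)) = 1095950/(-2393058 + 1165503834883/2356648) = 1095950/(-4474091514701/2356648) = 1095950*(-2356648/4474091514701) = -2582768375600/4474091514701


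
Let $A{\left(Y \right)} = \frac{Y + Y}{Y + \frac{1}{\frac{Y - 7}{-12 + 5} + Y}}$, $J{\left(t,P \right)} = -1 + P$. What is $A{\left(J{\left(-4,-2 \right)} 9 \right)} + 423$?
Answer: $\frac{890793}{2096} \approx 425.0$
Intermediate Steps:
$A{\left(Y \right)} = \frac{2 Y}{Y + \frac{1}{1 + \frac{6 Y}{7}}}$ ($A{\left(Y \right)} = \frac{2 Y}{Y + \frac{1}{\frac{-7 + Y}{-7} + Y}} = \frac{2 Y}{Y + \frac{1}{\left(-7 + Y\right) \left(- \frac{1}{7}\right) + Y}} = \frac{2 Y}{Y + \frac{1}{\left(1 - \frac{Y}{7}\right) + Y}} = \frac{2 Y}{Y + \frac{1}{1 + \frac{6 Y}{7}}}$)
$A{\left(J{\left(-4,-2 \right)} 9 \right)} + 423 = \frac{2 \left(-1 - 2\right) 9 \left(7 + 6 \left(-1 - 2\right) 9\right)}{7 + 6 \left(\left(-1 - 2\right) 9\right)^{2} + 7 \left(-1 - 2\right) 9} + 423 = \frac{2 \left(\left(-3\right) 9\right) \left(7 + 6 \left(\left(-3\right) 9\right)\right)}{7 + 6 \left(\left(-3\right) 9\right)^{2} + 7 \left(\left(-3\right) 9\right)} + 423 = 2 \left(-27\right) \frac{1}{7 + 6 \left(-27\right)^{2} + 7 \left(-27\right)} \left(7 + 6 \left(-27\right)\right) + 423 = 2 \left(-27\right) \frac{1}{7 + 6 \cdot 729 - 189} \left(7 - 162\right) + 423 = 2 \left(-27\right) \frac{1}{7 + 4374 - 189} \left(-155\right) + 423 = 2 \left(-27\right) \frac{1}{4192} \left(-155\right) + 423 = \frac{4185}{2096} + 423 = \frac{890793}{2096}$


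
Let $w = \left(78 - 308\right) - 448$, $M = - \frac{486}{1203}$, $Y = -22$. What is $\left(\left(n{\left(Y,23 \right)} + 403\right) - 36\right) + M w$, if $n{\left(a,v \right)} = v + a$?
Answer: $\frac{257404}{401} \approx 641.91$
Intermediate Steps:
$n{\left(a,v \right)} = a + v$
$M = - \frac{162}{401}$ ($M = \left(-486\right) \frac{1}{1203} = - \frac{162}{401} \approx -0.40399$)
$w = -678$ ($w = \left(78 - 308\right) - 448 = -230 - 448 = -678$)
$\left(\left(n{\left(Y,23 \right)} + 403\right) - 36\right) + M w = \left(\left(\left(-22 + 23\right) + 403\right) - 36\right) - - \frac{109836}{401} = \left(\left(1 + 403\right) - 36\right) + \frac{109836}{401} = \left(404 - 36\right) + \frac{109836}{401} = 368 + \frac{109836}{401} = \frac{257404}{401}$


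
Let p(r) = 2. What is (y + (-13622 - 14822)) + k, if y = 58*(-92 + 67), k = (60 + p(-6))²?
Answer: -26050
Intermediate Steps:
k = 3844 (k = (60 + 2)² = 62² = 3844)
y = -1450 (y = 58*(-25) = -1450)
(y + (-13622 - 14822)) + k = (-1450 + (-13622 - 14822)) + 3844 = (-1450 - 28444) + 3844 = -29894 + 3844 = -26050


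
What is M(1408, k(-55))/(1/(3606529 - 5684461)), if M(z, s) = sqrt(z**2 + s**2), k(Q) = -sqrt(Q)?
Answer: -2077932*sqrt(1982409) ≈ -2.9257e+9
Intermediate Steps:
M(z, s) = sqrt(s**2 + z**2)
M(1408, k(-55))/(1/(3606529 - 5684461)) = sqrt((-sqrt(-55))**2 + 1408**2)/(1/(3606529 - 5684461)) = sqrt((-I*sqrt(55))**2 + 1982464)/(1/(-2077932)) = sqrt((-I*sqrt(55))**2 + 1982464)/(-1/2077932) = sqrt(-55 + 1982464)*(-2077932) = sqrt(1982409)*(-2077932) = -2077932*sqrt(1982409)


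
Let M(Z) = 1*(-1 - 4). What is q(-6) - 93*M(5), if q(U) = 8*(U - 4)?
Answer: 385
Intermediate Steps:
M(Z) = -5 (M(Z) = 1*(-5) = -5)
q(U) = -32 + 8*U (q(U) = 8*(-4 + U) = -32 + 8*U)
q(-6) - 93*M(5) = (-32 + 8*(-6)) - 93*(-5) = (-32 - 48) + 465 = -80 + 465 = 385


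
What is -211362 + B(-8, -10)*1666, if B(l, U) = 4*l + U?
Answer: -281334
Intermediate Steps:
B(l, U) = U + 4*l
-211362 + B(-8, -10)*1666 = -211362 + (-10 + 4*(-8))*1666 = -211362 + (-10 - 32)*1666 = -211362 - 42*1666 = -211362 - 69972 = -281334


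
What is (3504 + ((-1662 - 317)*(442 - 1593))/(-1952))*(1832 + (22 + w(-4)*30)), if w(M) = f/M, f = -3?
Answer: 17121107187/3904 ≈ 4.3855e+6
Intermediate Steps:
w(M) = -3/M
(3504 + ((-1662 - 317)*(442 - 1593))/(-1952))*(1832 + (22 + w(-4)*30)) = (3504 + ((-1662 - 317)*(442 - 1593))/(-1952))*(1832 + (22 - 3/(-4)*30)) = (3504 - 1979*(-1151)*(-1/1952))*(1832 + (22 - 3*(-¼)*30)) = (3504 + 2277829*(-1/1952))*(1832 + (22 + (¾)*30)) = (3504 - 2277829/1952)*(1832 + (22 + 45/2)) = 4561979*(1832 + 89/2)/1952 = (4561979/1952)*(3753/2) = 17121107187/3904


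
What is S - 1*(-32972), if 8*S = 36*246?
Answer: 34079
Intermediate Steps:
S = 1107 (S = (36*246)/8 = (⅛)*8856 = 1107)
S - 1*(-32972) = 1107 - 1*(-32972) = 1107 + 32972 = 34079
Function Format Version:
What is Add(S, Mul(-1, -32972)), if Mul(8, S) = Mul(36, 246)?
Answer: 34079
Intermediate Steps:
S = 1107 (S = Mul(Rational(1, 8), Mul(36, 246)) = Mul(Rational(1, 8), 8856) = 1107)
Add(S, Mul(-1, -32972)) = Add(1107, Mul(-1, -32972)) = Add(1107, 32972) = 34079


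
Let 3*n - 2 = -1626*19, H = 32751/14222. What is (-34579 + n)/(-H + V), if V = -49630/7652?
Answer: 1831404464747/358668192 ≈ 5106.1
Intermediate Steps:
V = -24815/3826 (V = -49630*1/7652 = -24815/3826 ≈ -6.4859)
H = 32751/14222 (H = 32751*(1/14222) = 32751/14222 ≈ 2.3028)
n = -30892/3 (n = ⅔ + (-1626*19)/3 = ⅔ + (⅓)*(-30894) = ⅔ - 10298 = -30892/3 ≈ -10297.)
(-34579 + n)/(-H + V) = (-34579 - 30892/3)/(-1*32751/14222 - 24815/3826) = -134629/(3*(-32751/14222 - 24815/3826)) = -134629/(3*(-119556064/13603343)) = -134629/3*(-13603343/119556064) = 1831404464747/358668192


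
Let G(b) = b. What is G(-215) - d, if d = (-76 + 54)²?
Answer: -699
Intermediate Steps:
d = 484 (d = (-22)² = 484)
G(-215) - d = -215 - 1*484 = -215 - 484 = -699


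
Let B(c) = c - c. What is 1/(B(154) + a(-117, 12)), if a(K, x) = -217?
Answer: -1/217 ≈ -0.0046083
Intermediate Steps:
B(c) = 0
1/(B(154) + a(-117, 12)) = 1/(0 - 217) = 1/(-217) = -1/217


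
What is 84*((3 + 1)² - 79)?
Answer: -5292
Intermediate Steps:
84*((3 + 1)² - 79) = 84*(4² - 79) = 84*(16 - 79) = 84*(-63) = -5292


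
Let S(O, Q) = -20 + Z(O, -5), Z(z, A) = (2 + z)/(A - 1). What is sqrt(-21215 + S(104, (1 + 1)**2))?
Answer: I*sqrt(191274)/3 ≈ 145.78*I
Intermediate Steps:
Z(z, A) = (2 + z)/(-1 + A)
S(O, Q) = -61/3 - O/6 (S(O, Q) = -20 + (2 + O)/(-1 - 5) = -20 + (2 + O)/(-6) = -20 - (2 + O)/6 = -20 + (-1/3 - O/6) = -61/3 - O/6)
sqrt(-21215 + S(104, (1 + 1)**2)) = sqrt(-21215 + (-61/3 - 1/6*104)) = sqrt(-21215 + (-61/3 - 52/3)) = sqrt(-21215 - 113/3) = sqrt(-63758/3) = I*sqrt(191274)/3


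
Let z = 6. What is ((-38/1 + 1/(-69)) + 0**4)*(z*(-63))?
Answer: 330498/23 ≈ 14369.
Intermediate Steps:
((-38/1 + 1/(-69)) + 0**4)*(z*(-63)) = ((-38/1 + 1/(-69)) + 0**4)*(6*(-63)) = ((-38*1 + 1*(-1/69)) + 0)*(-378) = ((-38 - 1/69) + 0)*(-378) = (-2623/69 + 0)*(-378) = -2623/69*(-378) = 330498/23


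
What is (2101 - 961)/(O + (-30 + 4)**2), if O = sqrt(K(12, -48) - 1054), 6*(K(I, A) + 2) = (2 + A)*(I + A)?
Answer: 14820/8803 - 570*I*sqrt(195)/114439 ≈ 1.6835 - 0.069553*I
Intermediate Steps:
K(I, A) = -2 + (2 + A)*(A + I)/6 (K(I, A) = -2 + ((2 + A)*(I + A))/6 = -2 + ((2 + A)*(A + I))/6 = -2 + (2 + A)*(A + I)/6)
O = 2*I*sqrt(195) (O = sqrt((-2 + (1/3)*(-48) + (1/3)*12 + (1/6)*(-48)**2 + (1/6)*(-48)*12) - 1054) = sqrt((-2 - 16 + 4 + (1/6)*2304 - 96) - 1054) = sqrt((-2 - 16 + 4 + 384 - 96) - 1054) = sqrt(274 - 1054) = sqrt(-780) = 2*I*sqrt(195) ≈ 27.928*I)
(2101 - 961)/(O + (-30 + 4)**2) = (2101 - 961)/(2*I*sqrt(195) + (-30 + 4)**2) = 1140/(2*I*sqrt(195) + (-26)**2) = 1140/(2*I*sqrt(195) + 676) = 1140/(676 + 2*I*sqrt(195))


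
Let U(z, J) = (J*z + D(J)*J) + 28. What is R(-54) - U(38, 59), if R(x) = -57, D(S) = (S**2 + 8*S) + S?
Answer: -239035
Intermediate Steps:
D(S) = S**2 + 9*S
U(z, J) = 28 + J*z + J**2*(9 + J) (U(z, J) = (J*z + (J*(9 + J))*J) + 28 = (J*z + J**2*(9 + J)) + 28 = 28 + J*z + J**2*(9 + J))
R(-54) - U(38, 59) = -57 - (28 + 59*38 + 59**2*(9 + 59)) = -57 - (28 + 2242 + 3481*68) = -57 - (28 + 2242 + 236708) = -57 - 1*238978 = -57 - 238978 = -239035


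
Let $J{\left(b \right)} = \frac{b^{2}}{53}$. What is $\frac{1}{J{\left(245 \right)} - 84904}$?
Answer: $- \frac{53}{4439887} \approx -1.1937 \cdot 10^{-5}$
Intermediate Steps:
$J{\left(b \right)} = \frac{b^{2}}{53}$
$\frac{1}{J{\left(245 \right)} - 84904} = \frac{1}{\frac{245^{2}}{53} - 84904} = \frac{1}{\frac{1}{53} \cdot 60025 - 84904} = \frac{1}{\frac{60025}{53} - 84904} = \frac{1}{- \frac{4439887}{53}} = - \frac{53}{4439887}$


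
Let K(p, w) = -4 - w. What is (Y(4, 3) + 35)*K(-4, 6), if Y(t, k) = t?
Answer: -390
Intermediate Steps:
(Y(4, 3) + 35)*K(-4, 6) = (4 + 35)*(-4 - 1*6) = 39*(-4 - 6) = 39*(-10) = -390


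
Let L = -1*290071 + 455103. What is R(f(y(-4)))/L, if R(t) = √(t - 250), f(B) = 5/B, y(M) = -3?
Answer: I*√2265/495096 ≈ 9.6127e-5*I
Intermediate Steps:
R(t) = √(-250 + t)
L = 165032 (L = -290071 + 455103 = 165032)
R(f(y(-4)))/L = √(-250 + 5/(-3))/165032 = √(-250 + 5*(-⅓))*(1/165032) = √(-250 - 5/3)*(1/165032) = √(-755/3)*(1/165032) = (I*√2265/3)*(1/165032) = I*√2265/495096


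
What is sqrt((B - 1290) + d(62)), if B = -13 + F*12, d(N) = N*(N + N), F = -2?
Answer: sqrt(6361) ≈ 79.756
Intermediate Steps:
d(N) = 2*N**2 (d(N) = N*(2*N) = 2*N**2)
B = -37 (B = -13 - 2*12 = -13 - 24 = -37)
sqrt((B - 1290) + d(62)) = sqrt((-37 - 1290) + 2*62**2) = sqrt(-1327 + 2*3844) = sqrt(-1327 + 7688) = sqrt(6361)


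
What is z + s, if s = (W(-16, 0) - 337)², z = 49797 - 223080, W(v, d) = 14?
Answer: -68954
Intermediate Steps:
z = -173283
s = 104329 (s = (14 - 337)² = (-323)² = 104329)
z + s = -173283 + 104329 = -68954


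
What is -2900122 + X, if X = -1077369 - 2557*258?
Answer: -4637197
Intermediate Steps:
X = -1737075 (X = -1077369 - 659706 = -1737075)
-2900122 + X = -2900122 - 1737075 = -4637197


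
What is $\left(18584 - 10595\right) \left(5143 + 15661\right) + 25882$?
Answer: $166229038$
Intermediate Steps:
$\left(18584 - 10595\right) \left(5143 + 15661\right) + 25882 = 7989 \cdot 20804 + 25882 = 166203156 + 25882 = 166229038$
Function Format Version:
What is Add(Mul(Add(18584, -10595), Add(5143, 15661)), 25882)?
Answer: 166229038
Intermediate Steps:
Add(Mul(Add(18584, -10595), Add(5143, 15661)), 25882) = Add(Mul(7989, 20804), 25882) = Add(166203156, 25882) = 166229038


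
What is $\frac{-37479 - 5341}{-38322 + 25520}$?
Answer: $\frac{21410}{6401} \approx 3.3448$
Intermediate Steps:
$\frac{-37479 - 5341}{-38322 + 25520} = - \frac{42820}{-12802} = \left(-42820\right) \left(- \frac{1}{12802}\right) = \frac{21410}{6401}$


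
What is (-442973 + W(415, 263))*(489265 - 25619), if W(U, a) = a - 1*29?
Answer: -205274166394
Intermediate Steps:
W(U, a) = -29 + a (W(U, a) = a - 29 = -29 + a)
(-442973 + W(415, 263))*(489265 - 25619) = (-442973 + (-29 + 263))*(489265 - 25619) = (-442973 + 234)*463646 = -442739*463646 = -205274166394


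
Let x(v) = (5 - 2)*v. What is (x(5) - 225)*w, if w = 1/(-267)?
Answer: 70/89 ≈ 0.78652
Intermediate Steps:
x(v) = 3*v
w = -1/267 ≈ -0.0037453
(x(5) - 225)*w = (3*5 - 225)*(-1/267) = (15 - 225)*(-1/267) = -210*(-1/267) = 70/89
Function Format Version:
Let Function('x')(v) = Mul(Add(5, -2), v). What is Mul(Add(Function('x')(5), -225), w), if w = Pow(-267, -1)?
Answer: Rational(70, 89) ≈ 0.78652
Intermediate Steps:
Function('x')(v) = Mul(3, v)
w = Rational(-1, 267) ≈ -0.0037453
Mul(Add(Function('x')(5), -225), w) = Mul(Add(Mul(3, 5), -225), Rational(-1, 267)) = Mul(Add(15, -225), Rational(-1, 267)) = Mul(-210, Rational(-1, 267)) = Rational(70, 89)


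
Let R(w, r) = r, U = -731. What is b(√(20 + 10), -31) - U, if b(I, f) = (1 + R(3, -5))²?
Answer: 747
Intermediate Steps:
b(I, f) = 16 (b(I, f) = (1 - 5)² = (-4)² = 16)
b(√(20 + 10), -31) - U = 16 - 1*(-731) = 16 + 731 = 747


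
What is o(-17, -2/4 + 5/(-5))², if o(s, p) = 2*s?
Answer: 1156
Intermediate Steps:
o(-17, -2/4 + 5/(-5))² = (2*(-17))² = (-34)² = 1156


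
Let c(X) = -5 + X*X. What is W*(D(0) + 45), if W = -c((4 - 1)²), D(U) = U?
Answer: -3420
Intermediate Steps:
c(X) = -5 + X²
W = -76 (W = -(-5 + ((4 - 1)²)²) = -(-5 + (3²)²) = -(-5 + 9²) = -(-5 + 81) = -1*76 = -76)
W*(D(0) + 45) = -76*(0 + 45) = -76*45 = -3420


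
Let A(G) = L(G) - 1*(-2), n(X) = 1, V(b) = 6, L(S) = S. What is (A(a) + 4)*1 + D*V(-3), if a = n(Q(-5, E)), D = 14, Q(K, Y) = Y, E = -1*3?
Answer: 91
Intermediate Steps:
E = -3
a = 1
A(G) = 2 + G (A(G) = G - 1*(-2) = G + 2 = 2 + G)
(A(a) + 4)*1 + D*V(-3) = ((2 + 1) + 4)*1 + 14*6 = (3 + 4)*1 + 84 = 7*1 + 84 = 7 + 84 = 91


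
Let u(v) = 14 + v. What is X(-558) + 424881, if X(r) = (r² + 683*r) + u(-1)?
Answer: 355144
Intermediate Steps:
X(r) = 13 + r² + 683*r (X(r) = (r² + 683*r) + (14 - 1) = (r² + 683*r) + 13 = 13 + r² + 683*r)
X(-558) + 424881 = (13 + (-558)² + 683*(-558)) + 424881 = (13 + 311364 - 381114) + 424881 = -69737 + 424881 = 355144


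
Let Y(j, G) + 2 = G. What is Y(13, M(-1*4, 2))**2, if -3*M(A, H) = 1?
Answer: 49/9 ≈ 5.4444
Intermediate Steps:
M(A, H) = -1/3 (M(A, H) = -1/3*1 = -1/3)
Y(j, G) = -2 + G
Y(13, M(-1*4, 2))**2 = (-2 - 1/3)**2 = (-7/3)**2 = 49/9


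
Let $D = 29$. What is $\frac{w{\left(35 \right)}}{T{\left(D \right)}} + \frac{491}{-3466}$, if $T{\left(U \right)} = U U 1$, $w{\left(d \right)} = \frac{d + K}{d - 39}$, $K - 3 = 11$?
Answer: $- \frac{910779}{5829812} \approx -0.15623$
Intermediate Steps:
$K = 14$ ($K = 3 + 11 = 14$)
$w{\left(d \right)} = \frac{14 + d}{-39 + d}$ ($w{\left(d \right)} = \frac{d + 14}{d - 39} = \frac{14 + d}{-39 + d}$)
$T{\left(U \right)} = U^{2}$ ($T{\left(U \right)} = U^{2} \cdot 1 = U^{2}$)
$\frac{w{\left(35 \right)}}{T{\left(D \right)}} + \frac{491}{-3466} = \frac{\frac{1}{-39 + 35} \left(14 + 35\right)}{29^{2}} + \frac{491}{-3466} = \frac{\frac{1}{-4} \cdot 49}{841} + 491 \left(- \frac{1}{3466}\right) = \left(- \frac{1}{4}\right) 49 \cdot \frac{1}{841} - \frac{491}{3466} = \left(- \frac{49}{4}\right) \frac{1}{841} - \frac{491}{3466} = - \frac{49}{3364} - \frac{491}{3466} = - \frac{910779}{5829812}$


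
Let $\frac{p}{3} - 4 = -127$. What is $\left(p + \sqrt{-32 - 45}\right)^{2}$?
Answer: $\left(369 - i \sqrt{77}\right)^{2} \approx 1.3608 \cdot 10^{5} - 6475.9 i$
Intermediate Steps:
$p = -369$ ($p = 12 + 3 \left(-127\right) = 12 - 381 = -369$)
$\left(p + \sqrt{-32 - 45}\right)^{2} = \left(-369 + \sqrt{-32 - 45}\right)^{2} = \left(-369 + \sqrt{-77}\right)^{2} = \left(-369 + i \sqrt{77}\right)^{2}$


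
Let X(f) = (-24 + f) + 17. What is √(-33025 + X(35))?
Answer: I*√32997 ≈ 181.65*I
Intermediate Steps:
X(f) = -7 + f
√(-33025 + X(35)) = √(-33025 + (-7 + 35)) = √(-33025 + 28) = √(-32997) = I*√32997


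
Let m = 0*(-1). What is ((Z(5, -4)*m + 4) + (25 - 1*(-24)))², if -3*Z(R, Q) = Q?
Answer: 2809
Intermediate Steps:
Z(R, Q) = -Q/3
m = 0
((Z(5, -4)*m + 4) + (25 - 1*(-24)))² = ((-⅓*(-4)*0 + 4) + (25 - 1*(-24)))² = (((4/3)*0 + 4) + (25 + 24))² = ((0 + 4) + 49)² = (4 + 49)² = 53² = 2809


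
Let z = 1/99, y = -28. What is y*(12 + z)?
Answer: -33292/99 ≈ -336.28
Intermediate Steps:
z = 1/99 ≈ 0.010101
y*(12 + z) = -28*(12 + 1/99) = -28*1189/99 = -33292/99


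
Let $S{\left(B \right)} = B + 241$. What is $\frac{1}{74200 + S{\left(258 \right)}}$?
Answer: $\frac{1}{74699} \approx 1.3387 \cdot 10^{-5}$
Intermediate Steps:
$S{\left(B \right)} = 241 + B$
$\frac{1}{74200 + S{\left(258 \right)}} = \frac{1}{74200 + \left(241 + 258\right)} = \frac{1}{74200 + 499} = \frac{1}{74699}$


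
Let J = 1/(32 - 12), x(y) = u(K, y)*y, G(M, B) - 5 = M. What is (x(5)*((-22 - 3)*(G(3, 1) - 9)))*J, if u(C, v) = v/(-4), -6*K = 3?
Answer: -125/16 ≈ -7.8125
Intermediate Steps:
K = -½ (K = -⅙*3 = -½ ≈ -0.50000)
G(M, B) = 5 + M
u(C, v) = -v/4 (u(C, v) = v*(-¼) = -v/4)
x(y) = -y²/4 (x(y) = (-y/4)*y = -y²/4)
J = 1/20 ≈ 0.050000
(x(5)*((-22 - 3)*(G(3, 1) - 9)))*J = ((-¼*5²)*((-22 - 3)*((5 + 3) - 9)))*(1/20) = ((-¼*25)*(-25*(8 - 9)))*(1/20) = -(-625)*(-1)/4*(1/20) = -25/4*25*(1/20) = -625/4*1/20 = -125/16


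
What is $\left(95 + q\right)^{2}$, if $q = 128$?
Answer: $49729$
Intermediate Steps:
$\left(95 + q\right)^{2} = \left(95 + 128\right)^{2} = 223^{2} = 49729$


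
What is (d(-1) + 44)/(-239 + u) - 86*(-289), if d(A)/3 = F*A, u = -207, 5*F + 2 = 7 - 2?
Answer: 55424209/2230 ≈ 24854.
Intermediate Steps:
F = 3/5 (F = -2/5 + (7 - 2)/5 = -2/5 + (1/5)*5 = -2/5 + 1 = 3/5 ≈ 0.60000)
d(A) = 9*A/5 (d(A) = 3*(3*A/5) = 9*A/5)
(d(-1) + 44)/(-239 + u) - 86*(-289) = ((9/5)*(-1) + 44)/(-239 - 207) - 86*(-289) = (-9/5 + 44)/(-446) + 24854 = (211/5)*(-1/446) + 24854 = -211/2230 + 24854 = 55424209/2230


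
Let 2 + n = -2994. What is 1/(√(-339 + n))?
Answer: -I*√3335/3335 ≈ -0.017316*I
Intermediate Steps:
n = -2996 (n = -2 - 2994 = -2996)
1/(√(-339 + n)) = 1/(√(-339 - 2996)) = 1/(√(-3335)) = 1/(I*√3335) = -I*√3335/3335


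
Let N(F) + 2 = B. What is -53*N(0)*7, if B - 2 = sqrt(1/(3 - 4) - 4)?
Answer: -371*I*sqrt(5) ≈ -829.58*I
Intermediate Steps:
B = 2 + I*sqrt(5) (B = 2 + sqrt(1/(3 - 4) - 4) = 2 + sqrt(1/(-1) - 4) = 2 + sqrt(-1 - 4) = 2 + sqrt(-5) = 2 + I*sqrt(5) ≈ 2.0 + 2.2361*I)
N(F) = I*sqrt(5) (N(F) = -2 + (2 + I*sqrt(5)) = I*sqrt(5))
-53*N(0)*7 = -53*I*sqrt(5)*7 = -371*I*sqrt(5)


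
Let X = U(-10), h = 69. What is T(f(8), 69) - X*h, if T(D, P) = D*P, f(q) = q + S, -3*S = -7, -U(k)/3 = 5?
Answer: 1748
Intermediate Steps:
U(k) = -15 (U(k) = -3*5 = -15)
S = 7/3 (S = -⅓*(-7) = 7/3 ≈ 2.3333)
X = -15
f(q) = 7/3 + q (f(q) = q + 7/3 = 7/3 + q)
T(f(8), 69) - X*h = (7/3 + 8)*69 - (-15)*69 = (31/3)*69 - 1*(-1035) = 713 + 1035 = 1748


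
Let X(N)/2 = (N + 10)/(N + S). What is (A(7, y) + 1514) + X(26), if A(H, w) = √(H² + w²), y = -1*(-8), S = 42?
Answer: 25756/17 + √113 ≈ 1525.7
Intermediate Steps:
X(N) = 2*(10 + N)/(42 + N) (X(N) = 2*((N + 10)/(N + 42)) = 2*((10 + N)/(42 + N)) = 2*(10 + N)/(42 + N))
y = 8
(A(7, y) + 1514) + X(26) = (√(7² + 8²) + 1514) + 2*(10 + 26)/(42 + 26) = (√(49 + 64) + 1514) + 2*36/68 = (√113 + 1514) + 2*(1/68)*36 = (1514 + √113) + 18/17 = 25756/17 + √113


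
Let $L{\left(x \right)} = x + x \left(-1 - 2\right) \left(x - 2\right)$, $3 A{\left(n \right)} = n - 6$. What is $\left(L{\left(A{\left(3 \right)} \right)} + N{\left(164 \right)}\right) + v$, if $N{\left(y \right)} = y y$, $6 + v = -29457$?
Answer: $-2577$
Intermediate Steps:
$v = -29463$ ($v = -6 - 29457 = -29463$)
$A{\left(n \right)} = -2 + \frac{n}{3}$ ($A{\left(n \right)} = \frac{n - 6}{3} = \frac{-6 + n}{3} = -2 + \frac{n}{3}$)
$L{\left(x \right)} = x + x \left(6 - 3 x\right)$ ($L{\left(x \right)} = x + x \left(- 3 \left(-2 + x\right)\right) = x + x \left(6 - 3 x\right)$)
$N{\left(y \right)} = y^{2}$
$\left(L{\left(A{\left(3 \right)} \right)} + N{\left(164 \right)}\right) + v = \left(\left(-2 + \frac{1}{3} \cdot 3\right) \left(7 - 3 \left(-2 + \frac{1}{3} \cdot 3\right)\right) + 164^{2}\right) - 29463 = \left(\left(-2 + 1\right) \left(7 - 3 \left(-2 + 1\right)\right) + 26896\right) - 29463 = \left(- (7 - -3) + 26896\right) - 29463 = \left(- (7 + 3) + 26896\right) - 29463 = \left(\left(-1\right) 10 + 26896\right) - 29463 = \left(-10 + 26896\right) - 29463 = 26886 - 29463 = -2577$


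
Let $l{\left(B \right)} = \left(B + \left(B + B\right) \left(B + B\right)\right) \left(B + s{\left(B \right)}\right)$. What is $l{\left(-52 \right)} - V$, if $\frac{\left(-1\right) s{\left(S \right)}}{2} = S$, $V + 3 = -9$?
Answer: $559740$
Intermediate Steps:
$V = -12$ ($V = -3 - 9 = -12$)
$s{\left(S \right)} = - 2 S$
$l{\left(B \right)} = - B \left(B + 4 B^{2}\right)$ ($l{\left(B \right)} = \left(B + \left(B + B\right) \left(B + B\right)\right) \left(B - 2 B\right) = \left(B + 2 B 2 B\right) \left(- B\right) = \left(B + 4 B^{2}\right) \left(- B\right) = - B \left(B + 4 B^{2}\right)$)
$l{\left(-52 \right)} - V = \left(-52\right)^{2} \left(-1 - -208\right) - -12 = 2704 \left(-1 + 208\right) + 12 = 2704 \cdot 207 + 12 = 559728 + 12 = 559740$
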